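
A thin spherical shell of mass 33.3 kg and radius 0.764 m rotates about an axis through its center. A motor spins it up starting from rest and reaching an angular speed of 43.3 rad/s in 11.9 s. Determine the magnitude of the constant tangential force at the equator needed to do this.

I = (2/3)MR² = (2/3)(33.3)(0.764)² = 12.96 kg·m².
α = Δω/Δt = (43.3 − 0)/11.9 = 3.639 rad/s².
The required torque is τ = Iα = (12.96)(3.639) = 47.15 N·m.
A tangential force at the equator gives τ = FR, so F = τ/R = 47.15/0.764 = 61.71 N.

F ≈ 61.7 N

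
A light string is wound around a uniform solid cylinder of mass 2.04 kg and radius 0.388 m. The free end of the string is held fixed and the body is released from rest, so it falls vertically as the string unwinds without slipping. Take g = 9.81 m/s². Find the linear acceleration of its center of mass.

a ≈ 6.54 m/s²

Translation: Mg − T = Ma. Rotation about the center: TR = Iα with I = ½MR².
With a = αR: T = (I/R²)a = (1/2)M a, so Mg = (1 + 0.5000)Ma.
a = g/(1 + 0.5000) = 9.81/1.500 = 6.540 m/s².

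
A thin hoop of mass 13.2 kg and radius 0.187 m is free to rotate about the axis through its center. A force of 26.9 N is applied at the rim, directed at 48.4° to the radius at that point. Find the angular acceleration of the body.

I = MR² = (13.2)(0.187)² = 0.4616 kg·m².
Only the tangential component produces torque: τ = F R sinθ = (26.9)(0.187) sin 48.4° = 3.762 N·m.
Newton's second law for rotation, τ = Iα, gives α = τ/I = 3.762/0.4616 = 8.149 rad/s².

α ≈ 8.15 rad/s²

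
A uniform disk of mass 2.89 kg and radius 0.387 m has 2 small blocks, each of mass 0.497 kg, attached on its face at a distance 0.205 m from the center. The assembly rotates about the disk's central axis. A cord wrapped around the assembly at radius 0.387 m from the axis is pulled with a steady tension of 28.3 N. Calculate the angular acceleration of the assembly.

α ≈ 42.4 rad/s²

I_disk = ½MR² = ½(2.89)(0.387)² = 0.2164 kg·m².
I_blocks = 2·m·r² = 2(0.497)(0.205)² = 0.04177 kg·m².
Total I = 0.2582 kg·m².
τ = F r = (28.3)(0.387) = 10.95 N·m.
α = τ/I = 10.95/0.2582 = 42.42 rad/s².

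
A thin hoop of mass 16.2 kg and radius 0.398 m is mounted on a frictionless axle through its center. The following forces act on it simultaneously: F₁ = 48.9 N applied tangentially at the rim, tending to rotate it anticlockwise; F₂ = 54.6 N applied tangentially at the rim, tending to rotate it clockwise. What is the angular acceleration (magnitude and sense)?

I = MR² = (16.2)(0.398)² = 2.566 kg·m².
Taking anticlockwise as positive: τ₁ = +(48.9)(0.398) = +19.46 N·m; τ₂ = −(54.6)(0.398) = −21.73 N·m.
Net torque τ = -2.269 N·m.
α = τ/I = -2.269/2.566 = -0.8840 rad/s².

α ≈ 0.884 rad/s², clockwise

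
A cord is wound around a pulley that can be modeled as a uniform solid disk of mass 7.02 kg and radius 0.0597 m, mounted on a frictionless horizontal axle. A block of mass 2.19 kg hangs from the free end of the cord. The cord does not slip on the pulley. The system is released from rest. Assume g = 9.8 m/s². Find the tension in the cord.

T ≈ 13.2 N

I = ½MR² = (1/2)(7.02)(0.0597)² = 0.01251 kg·m².
Block: mg − T = ma. Pulley: TR = Iα. No-slip: a = αR, so T = (I/R²)a = 3.510·a.
Then mg = (m + 3.510)a, so a = (2.19)(9.8)/(2.19 + 3.510) = 3.765 m/s².
T = 3.510·a = 13.22 N.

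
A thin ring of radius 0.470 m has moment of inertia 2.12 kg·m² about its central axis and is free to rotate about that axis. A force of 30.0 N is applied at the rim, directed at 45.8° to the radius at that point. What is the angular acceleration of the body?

α ≈ 4.77 rad/s²

Only the tangential component produces torque: τ = F R sinθ = (30.0)(0.470) sin 45.8° = 10.11 N·m.
Newton's second law for rotation, τ = Iα, gives α = τ/I = 10.11/2.120 = 4.768 rad/s².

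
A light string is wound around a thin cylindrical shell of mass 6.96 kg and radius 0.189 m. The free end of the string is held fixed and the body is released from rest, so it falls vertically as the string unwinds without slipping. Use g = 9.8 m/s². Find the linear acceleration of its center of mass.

a ≈ 4.90 m/s²

Translation: Mg − T = Ma. Rotation about the center: TR = Iα with I = MR².
With a = αR: T = (I/R²)a = M a, so Mg = (1 + 1.000)Ma.
a = g/(1 + 1.000) = 9.8/2.000 = 4.900 m/s².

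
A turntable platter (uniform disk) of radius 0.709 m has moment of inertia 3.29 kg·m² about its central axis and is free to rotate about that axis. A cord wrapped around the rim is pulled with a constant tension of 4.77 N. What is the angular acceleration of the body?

α ≈ 1.03 rad/s²

τ = F R = (4.77)(0.709) = 3.382 N·m.
Newton's second law for rotation, τ = Iα, gives α = τ/I = 3.382/3.290 = 1.028 rad/s².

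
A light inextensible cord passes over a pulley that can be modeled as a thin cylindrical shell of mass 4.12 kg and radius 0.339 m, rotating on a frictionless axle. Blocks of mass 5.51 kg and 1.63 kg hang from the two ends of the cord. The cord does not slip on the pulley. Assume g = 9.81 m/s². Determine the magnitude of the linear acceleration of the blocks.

I = MR² = (4.12)(0.339)² = 0.4735 kg·m².
Heavier block: m₁g − T₁ = m₁a. Lighter block: T₂ − m₂g = m₂a.
Pulley: (T₁ − T₂)R = Iα = I(a/R), so T₁ − T₂ = (I/R²)a = 1·M_p a = 4.120·a.
Adding the three: (m₁ − m₂)g = (m₁ + m₂ + 4.120)a, so a = (5.51 − 1.63)(9.81)/(5.51 + 1.63 + 4.120) = 3.380 m/s².

a ≈ 3.38 m/s²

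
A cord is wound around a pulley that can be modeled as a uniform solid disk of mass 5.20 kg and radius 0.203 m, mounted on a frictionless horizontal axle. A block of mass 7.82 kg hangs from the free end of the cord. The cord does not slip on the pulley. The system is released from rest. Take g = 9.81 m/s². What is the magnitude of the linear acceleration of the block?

I = ½MR² = (1/2)(5.20)(0.203)² = 0.1071 kg·m².
Block: mg − T = ma. Pulley: TR = Iα. No-slip: a = αR, so T = (I/R²)a = 2.600·a.
Then mg = (m + 2.600)a, so a = (7.82)(9.81)/(7.82 + 2.600) = 7.362 m/s².

a ≈ 7.36 m/s²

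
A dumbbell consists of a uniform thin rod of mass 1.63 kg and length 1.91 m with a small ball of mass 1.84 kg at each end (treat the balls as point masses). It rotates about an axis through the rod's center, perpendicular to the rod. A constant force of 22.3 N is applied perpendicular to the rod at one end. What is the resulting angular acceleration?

α ≈ 5.53 rad/s²

I_rod = (1/12)ML² = (1/12)(1.63)(1.91)² = 0.4955 kg·m².
I_balls = 2·m·(L/2)² = 2(1.84)(0.9550)² = 3.356 kg·m².
Total I = 3.852 kg·m².
τ = F·(L/2) = (22.3)(0.955) = 21.30 N·m.
α = τ/I = 21.30/3.852 = 5.529 rad/s².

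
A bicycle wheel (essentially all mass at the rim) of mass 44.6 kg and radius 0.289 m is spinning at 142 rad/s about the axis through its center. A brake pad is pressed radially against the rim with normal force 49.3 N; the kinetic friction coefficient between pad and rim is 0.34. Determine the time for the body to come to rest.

I = MR² = (44.6)(0.289)² = 3.725 kg·m².
Friction force f = μN = (0.34)(49.3) = 16.76 N at the rim; torque magnitude τ = fR = 4.844 N·m, opposing ω.
|α| = τ/I = 4.844/3.725 = 1.300 rad/s² (deceleration).
0 = ω₀ − |α|t ⇒ t = ω₀/|α| = 142/1.300 = 109.2 s.

t ≈ 109 s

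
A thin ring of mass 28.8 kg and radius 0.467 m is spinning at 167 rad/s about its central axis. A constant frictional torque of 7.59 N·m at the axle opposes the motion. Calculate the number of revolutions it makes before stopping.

≈ 1840 revolutions

I = MR² = (28.8)(0.467)² = 6.281 kg·m².
The net torque has magnitude 7.59 N·m, opposing ω.
|α| = τ/I = 7.590/6.281 = 1.208 rad/s² (deceleration).
ω² = ω₀² − 2|α|θ with ω = 0 ⇒ θ = ω₀²/(2|α|) = 11540 rad = 1837 rev.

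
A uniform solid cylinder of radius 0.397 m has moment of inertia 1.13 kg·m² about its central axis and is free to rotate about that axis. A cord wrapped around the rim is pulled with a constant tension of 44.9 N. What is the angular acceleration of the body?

α ≈ 15.8 rad/s²

τ = F R = (44.9)(0.397) = 17.83 N·m.
From τ = Iα: α = 17.83/1.130 = 15.77 rad/s².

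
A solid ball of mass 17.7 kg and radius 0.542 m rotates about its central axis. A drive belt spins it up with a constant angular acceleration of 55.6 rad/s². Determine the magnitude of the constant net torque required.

I = (2/5)MR² = (2/5)(17.7)(0.542)² = 2.080 kg·m².
τ = Iα = (2.080)(55.60) = 115.6 N·m.

τ ≈ 116 N·m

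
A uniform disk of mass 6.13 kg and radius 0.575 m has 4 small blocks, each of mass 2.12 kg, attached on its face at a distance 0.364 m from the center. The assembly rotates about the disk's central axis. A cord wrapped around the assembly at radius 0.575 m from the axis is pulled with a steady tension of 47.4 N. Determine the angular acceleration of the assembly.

I_disk = ½MR² = ½(6.13)(0.575)² = 1.013 kg·m².
I_blocks = 4·m·r² = 4(2.12)(0.364)² = 1.124 kg·m².
Total I = 2.137 kg·m².
τ = F r = (47.4)(0.575) = 27.25 N·m.
α = τ/I = 27.25/2.137 = 12.75 rad/s².

α ≈ 12.8 rad/s²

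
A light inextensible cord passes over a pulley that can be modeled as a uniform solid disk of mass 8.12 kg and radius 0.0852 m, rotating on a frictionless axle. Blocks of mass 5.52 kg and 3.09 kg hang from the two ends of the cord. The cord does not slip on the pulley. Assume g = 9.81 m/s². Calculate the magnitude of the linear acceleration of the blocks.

I = ½MR² = (1/2)(8.12)(0.0852)² = 0.02947 kg·m².
Heavier block: m₁g − T₁ = m₁a. Lighter block: T₂ − m₂g = m₂a.
Pulley: (T₁ − T₂)R = Iα = I(a/R), so T₁ − T₂ = (I/R²)a = (1/2)M_p a = 4.060·a.
Adding the three: (m₁ − m₂)g = (m₁ + m₂ + 4.060)a, so a = (5.52 − 3.09)(9.81)/(5.52 + 3.09 + 4.060) = 1.881 m/s².

a ≈ 1.88 m/s²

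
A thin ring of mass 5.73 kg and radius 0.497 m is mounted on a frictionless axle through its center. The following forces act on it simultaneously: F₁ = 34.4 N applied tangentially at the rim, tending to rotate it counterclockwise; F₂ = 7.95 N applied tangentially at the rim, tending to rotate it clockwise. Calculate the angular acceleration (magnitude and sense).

α ≈ 9.29 rad/s², counterclockwise

I = MR² = (5.73)(0.497)² = 1.415 kg·m².
Taking counterclockwise as positive: τ₁ = +(34.4)(0.497) = +17.10 N·m; τ₂ = −(7.95)(0.497) = −3.951 N·m.
Net torque τ = 13.15 N·m.
α = τ/I = 13.15/1.415 = 9.288 rad/s².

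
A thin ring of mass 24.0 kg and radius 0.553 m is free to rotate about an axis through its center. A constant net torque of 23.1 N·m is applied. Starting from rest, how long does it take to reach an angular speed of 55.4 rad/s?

I = MR² = (24.0)(0.553)² = 7.339 kg·m².
α = τ/I = 23.1/7.339 = 3.147 rad/s².
ω = αt ⇒ t = ω/α = 55.4/3.147 = 17.60 s.

t ≈ 17.6 s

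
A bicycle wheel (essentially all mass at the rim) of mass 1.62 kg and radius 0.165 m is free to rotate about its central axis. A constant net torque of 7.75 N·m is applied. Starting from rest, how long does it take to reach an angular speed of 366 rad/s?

I = MR² = (1.62)(0.165)² = 0.04410 kg·m².
α = τ/I = 7.75/0.04410 = 175.7 rad/s².
ω = αt ⇒ t = ω/α = 366/175.7 = 2.083 s.

t ≈ 2.08 s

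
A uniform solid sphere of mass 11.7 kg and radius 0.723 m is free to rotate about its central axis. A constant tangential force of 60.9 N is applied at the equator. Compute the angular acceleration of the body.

α ≈ 18.0 rad/s²

I = (2/5)MR² = (2/5)(11.7)(0.723)² = 2.446 kg·m².
τ = F R = (60.9)(0.723) = 44.03 N·m.
Newton's second law for rotation, τ = Iα, gives α = τ/I = 44.03/2.446 = 18.00 rad/s².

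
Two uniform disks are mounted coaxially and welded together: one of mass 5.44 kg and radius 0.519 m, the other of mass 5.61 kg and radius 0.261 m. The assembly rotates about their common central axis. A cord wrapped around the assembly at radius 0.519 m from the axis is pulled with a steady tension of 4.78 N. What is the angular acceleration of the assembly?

α ≈ 2.69 rad/s²

I = ½M₁R₁² + ½M₂R₂² = ½(5.44)(0.519)² + ½(5.61)(0.261)² = 0.9237 kg·m².
τ = F r = (4.78)(0.519) = 2.481 N·m.
α = τ/I = 2.481/0.9237 = 2.686 rad/s².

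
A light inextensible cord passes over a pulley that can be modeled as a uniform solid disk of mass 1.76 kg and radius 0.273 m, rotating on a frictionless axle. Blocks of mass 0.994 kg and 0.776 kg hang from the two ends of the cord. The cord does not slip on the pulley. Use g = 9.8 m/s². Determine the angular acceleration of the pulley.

α ≈ 2.95 rad/s²

I = ½MR² = (1/2)(1.76)(0.273)² = 0.06559 kg·m².
Heavier block: m₁g − T₁ = m₁a. Lighter block: T₂ − m₂g = m₂a.
Pulley: (T₁ − T₂)R = Iα = I(a/R), so T₁ − T₂ = (I/R²)a = (1/2)M_p a = 0.8800·a.
Adding the three: (m₁ − m₂)g = (m₁ + m₂ + 0.8800)a, so a = (0.994 − 0.776)(9.8)/(0.994 + 0.776 + 0.8800) = 0.8062 m/s².
α = a/R = 0.8062/0.273 = 2.953 rad/s².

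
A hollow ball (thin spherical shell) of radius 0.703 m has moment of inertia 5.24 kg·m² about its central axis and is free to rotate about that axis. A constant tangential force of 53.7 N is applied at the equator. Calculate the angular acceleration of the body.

τ = F R = (53.7)(0.703) = 37.75 N·m.
Newton's second law for rotation, τ = Iα, gives α = τ/I = 37.75/5.240 = 7.204 rad/s².

α ≈ 7.20 rad/s²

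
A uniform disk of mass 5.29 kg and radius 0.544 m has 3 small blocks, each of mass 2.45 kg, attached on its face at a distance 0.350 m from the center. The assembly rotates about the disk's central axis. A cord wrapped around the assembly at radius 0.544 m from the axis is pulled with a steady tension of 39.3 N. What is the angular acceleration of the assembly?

α ≈ 12.7 rad/s²

I_disk = ½MR² = ½(5.29)(0.544)² = 0.7828 kg·m².
I_blocks = 3·m·r² = 3(2.45)(0.350)² = 0.9004 kg·m².
Total I = 1.683 kg·m².
τ = F r = (39.3)(0.544) = 21.38 N·m.
α = τ/I = 21.38/1.683 = 12.70 rad/s².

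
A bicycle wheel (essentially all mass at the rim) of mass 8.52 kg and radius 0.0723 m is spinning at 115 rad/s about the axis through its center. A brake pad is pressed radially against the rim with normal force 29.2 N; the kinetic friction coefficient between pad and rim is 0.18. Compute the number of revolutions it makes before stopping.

I = MR² = (8.52)(0.0723)² = 0.04454 kg·m².
Friction force f = μN = (0.18)(29.2) = 5.256 N at the rim; torque magnitude τ = fR = 0.3800 N·m, opposing ω.
|α| = τ/I = 0.3800/0.04454 = 8.533 rad/s² (deceleration).
ω² = ω₀² − 2|α|θ with ω = 0 ⇒ θ = ω₀²/(2|α|) = 775.0 rad = 123.3 rev.

≈ 123 revolutions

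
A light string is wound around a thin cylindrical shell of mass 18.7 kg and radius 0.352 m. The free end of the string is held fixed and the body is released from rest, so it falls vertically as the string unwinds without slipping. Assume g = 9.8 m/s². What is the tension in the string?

Translation: Mg − T = Ma. Rotation about the center: TR = Iα with I = MR².
With a = αR: T = (I/R²)a = M a, so Mg = (1 + 1.000)Ma.
a = g/(1 + 1.000) = 9.8/2.000 = 4.900 m/s².
T = 1.000·M·a = (1.000)(18.7)(4.900) = 91.63 N.

T ≈ 91.6 N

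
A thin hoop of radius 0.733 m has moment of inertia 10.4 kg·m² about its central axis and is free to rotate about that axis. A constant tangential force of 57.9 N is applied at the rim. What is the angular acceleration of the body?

τ = F R = (57.9)(0.733) = 42.44 N·m.
Newton's second law for rotation, τ = Iα, gives α = τ/I = 42.44/10.40 = 4.081 rad/s².

α ≈ 4.08 rad/s²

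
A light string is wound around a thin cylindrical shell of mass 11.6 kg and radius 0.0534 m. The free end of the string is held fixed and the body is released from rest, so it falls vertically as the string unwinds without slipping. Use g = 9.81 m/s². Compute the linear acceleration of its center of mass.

Translation: Mg − T = Ma. Rotation about the center: TR = Iα with I = MR².
With a = αR: T = (I/R²)a = M a, so Mg = (1 + 1.000)Ma.
a = g/(1 + 1.000) = 9.81/2.000 = 4.905 m/s².

a ≈ 4.91 m/s²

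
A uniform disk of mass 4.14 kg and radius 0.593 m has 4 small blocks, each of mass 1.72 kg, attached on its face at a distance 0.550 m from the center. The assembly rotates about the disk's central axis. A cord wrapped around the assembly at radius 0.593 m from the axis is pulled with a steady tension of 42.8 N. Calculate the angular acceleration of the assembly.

I_disk = ½MR² = ½(4.14)(0.593)² = 0.7279 kg·m².
I_blocks = 4·m·r² = 4(1.72)(0.550)² = 2.081 kg·m².
Total I = 2.809 kg·m².
τ = F r = (42.8)(0.593) = 25.38 N·m.
α = τ/I = 25.38/2.809 = 9.035 rad/s².

α ≈ 9.04 rad/s²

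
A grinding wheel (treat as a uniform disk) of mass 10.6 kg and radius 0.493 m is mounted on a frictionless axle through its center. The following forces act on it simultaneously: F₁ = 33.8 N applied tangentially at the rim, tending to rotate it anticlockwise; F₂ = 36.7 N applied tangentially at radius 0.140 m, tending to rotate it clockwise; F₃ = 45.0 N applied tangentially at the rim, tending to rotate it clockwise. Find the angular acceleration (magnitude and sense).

α ≈ 8.28 rad/s², clockwise

I = ½MR² = (1/2)(10.6)(0.493)² = 1.288 kg·m².
Taking anticlockwise as positive: τ₁ = +(33.8)(0.493) = +16.66 N·m; τ₂ = −(36.7)(0.140) = −5.138 N·m; τ₃ = −(45.0)(0.493) = −22.18 N·m.
Net torque τ = -10.66 N·m.
α = τ/I = -10.66/1.288 = -8.275 rad/s².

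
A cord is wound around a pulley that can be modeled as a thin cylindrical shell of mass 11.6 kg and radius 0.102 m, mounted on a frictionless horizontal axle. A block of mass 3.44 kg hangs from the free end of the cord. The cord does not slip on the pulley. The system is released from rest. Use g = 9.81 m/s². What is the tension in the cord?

T ≈ 26.0 N

I = MR² = (11.6)(0.102)² = 0.1207 kg·m².
Block: mg − T = ma. Pulley: TR = Iα. No-slip: a = αR, so T = (I/R²)a = 11.60·a.
Then mg = (m + 11.60)a, so a = (3.44)(9.81)/(3.44 + 11.60) = 2.244 m/s².
T = 11.60·a = 26.03 N.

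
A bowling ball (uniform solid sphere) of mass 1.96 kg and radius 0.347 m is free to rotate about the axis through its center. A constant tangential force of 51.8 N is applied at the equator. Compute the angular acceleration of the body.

α ≈ 190 rad/s²

I = (2/5)MR² = (2/5)(1.96)(0.347)² = 0.09440 kg·m².
τ = F R = (51.8)(0.347) = 17.97 N·m.
Newton's second law for rotation, τ = Iα, gives α = τ/I = 17.97/0.09440 = 190.4 rad/s².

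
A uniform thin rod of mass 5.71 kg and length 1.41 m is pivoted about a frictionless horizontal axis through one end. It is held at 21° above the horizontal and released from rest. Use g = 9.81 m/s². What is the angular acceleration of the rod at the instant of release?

α ≈ 9.74 rad/s²

About the pivot, I = (1/3)ML² = (1/3)(5.71)(1.41)² = 3.784 kg·m².
The weight acts at the center, a distance L/2 = 0.7050 m from the pivot; τ = Mg(L/2) cos 21° = 36.87 N·m.
α = τ/I = 36.87/3.784 = 9.743 rad/s².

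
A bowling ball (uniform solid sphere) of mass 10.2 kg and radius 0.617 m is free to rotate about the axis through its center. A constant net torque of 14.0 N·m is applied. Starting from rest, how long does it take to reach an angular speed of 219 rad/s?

t ≈ 24.3 s

I = (2/5)MR² = (2/5)(10.2)(0.617)² = 1.553 kg·m².
α = τ/I = 14.0/1.553 = 9.014 rad/s².
ω = αt ⇒ t = ω/α = 219/9.014 = 24.30 s.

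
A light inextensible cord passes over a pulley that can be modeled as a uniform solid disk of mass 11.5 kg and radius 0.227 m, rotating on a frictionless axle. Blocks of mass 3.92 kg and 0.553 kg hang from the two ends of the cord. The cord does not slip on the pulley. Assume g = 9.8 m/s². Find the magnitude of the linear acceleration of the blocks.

a ≈ 3.23 m/s²

I = ½MR² = (1/2)(11.5)(0.227)² = 0.2963 kg·m².
Heavier block: m₁g − T₁ = m₁a. Lighter block: T₂ − m₂g = m₂a.
Pulley: (T₁ − T₂)R = Iα = I(a/R), so T₁ − T₂ = (I/R²)a = (1/2)M_p a = 5.750·a.
Adding the three: (m₁ − m₂)g = (m₁ + m₂ + 5.750)a, so a = (3.92 − 0.553)(9.8)/(3.92 + 0.553 + 5.750) = 3.228 m/s².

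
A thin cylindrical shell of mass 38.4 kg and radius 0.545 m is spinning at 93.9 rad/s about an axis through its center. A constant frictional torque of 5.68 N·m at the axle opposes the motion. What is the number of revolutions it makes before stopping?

I = MR² = (38.4)(0.545)² = 11.41 kg·m².
The net torque has magnitude 5.68 N·m, opposing ω.
|α| = τ/I = 5.680/11.41 = 0.4980 rad/s² (deceleration).
ω² = ω₀² − 2|α|θ with ω = 0 ⇒ θ = ω₀²/(2|α|) = 8853 rad = 1409 rev.

≈ 1410 revolutions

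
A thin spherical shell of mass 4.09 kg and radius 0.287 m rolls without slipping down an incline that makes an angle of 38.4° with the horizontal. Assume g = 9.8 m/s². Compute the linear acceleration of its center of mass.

Translation along the incline: Mg sinθ − f = Ma.
Rotation about the center: fR = Iα with I = (2/3)MR². No-slip gives a = αR, so f = (I/R²)a = (2/3)M a.
Substituting: Mg sinθ = (1 + 0.6667)Ma, so a = g sinθ/(1 + 0.6667) = (9.8) sin 38.4° / 1.667 = 3.652 m/s².

a ≈ 3.65 m/s²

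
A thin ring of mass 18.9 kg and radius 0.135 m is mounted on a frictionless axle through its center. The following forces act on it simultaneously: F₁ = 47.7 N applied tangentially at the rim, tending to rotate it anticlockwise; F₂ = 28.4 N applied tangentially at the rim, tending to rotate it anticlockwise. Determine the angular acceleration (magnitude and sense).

α ≈ 29.8 rad/s², anticlockwise

I = MR² = (18.9)(0.135)² = 0.3445 kg·m².
Taking anticlockwise as positive: τ₁ = +(47.7)(0.135) = +6.440 N·m; τ₂ = +(28.4)(0.135) = +3.834 N·m.
Net torque τ = 10.27 N·m.
α = τ/I = 10.27/0.3445 = 29.83 rad/s².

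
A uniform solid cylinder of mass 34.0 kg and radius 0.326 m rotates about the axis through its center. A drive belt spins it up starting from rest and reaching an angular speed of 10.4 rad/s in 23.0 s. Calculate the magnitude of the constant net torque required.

τ ≈ 0.817 N·m

I = ½MR² = (1/2)(34.0)(0.326)² = 1.807 kg·m².
α = Δω/Δt = (10.4 − 0)/23.0 = 0.4522 rad/s².
τ = Iα = (1.807)(0.4522) = 0.8169 N·m.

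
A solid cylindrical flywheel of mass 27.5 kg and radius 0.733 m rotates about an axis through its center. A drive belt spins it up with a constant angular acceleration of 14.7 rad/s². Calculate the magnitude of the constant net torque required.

τ ≈ 109 N·m

I = ½MR² = (1/2)(27.5)(0.733)² = 7.388 kg·m².
τ = Iα = (7.388)(14.70) = 108.6 N·m.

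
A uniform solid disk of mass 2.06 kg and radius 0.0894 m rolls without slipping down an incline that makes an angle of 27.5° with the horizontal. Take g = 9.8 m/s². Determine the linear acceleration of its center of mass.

a ≈ 3.02 m/s²

Translation along the incline: Mg sinθ − f = Ma.
Rotation about the center: fR = Iα with I = ½MR². No-slip gives a = αR, so f = (I/R²)a = (1/2)M a.
Substituting: Mg sinθ = (1 + 0.5000)Ma, so a = g sinθ/(1 + 0.5000) = (9.8) sin 27.5° / 1.500 = 3.017 m/s².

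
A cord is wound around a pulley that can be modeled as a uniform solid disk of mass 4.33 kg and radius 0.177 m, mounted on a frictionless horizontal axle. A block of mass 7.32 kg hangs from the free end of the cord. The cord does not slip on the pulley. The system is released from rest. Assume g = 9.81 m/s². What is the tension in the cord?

I = ½MR² = (1/2)(4.33)(0.177)² = 0.06783 kg·m².
Block: mg − T = ma. Pulley: TR = Iα. No-slip: a = αR, so T = (I/R²)a = 2.165·a.
Then mg = (m + 2.165)a, so a = (7.32)(9.81)/(7.32 + 2.165) = 7.571 m/s².
T = 2.165·a = 16.39 N.

T ≈ 16.4 N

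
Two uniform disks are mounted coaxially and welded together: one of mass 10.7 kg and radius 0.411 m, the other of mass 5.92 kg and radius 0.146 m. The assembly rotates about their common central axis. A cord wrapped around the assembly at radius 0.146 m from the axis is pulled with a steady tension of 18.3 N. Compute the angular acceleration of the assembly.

I = ½M₁R₁² + ½M₂R₂² = ½(10.7)(0.411)² + ½(5.92)(0.146)² = 0.9668 kg·m².
τ = F r = (18.3)(0.146) = 2.672 N·m.
α = τ/I = 2.672/0.9668 = 2.763 rad/s².

α ≈ 2.76 rad/s²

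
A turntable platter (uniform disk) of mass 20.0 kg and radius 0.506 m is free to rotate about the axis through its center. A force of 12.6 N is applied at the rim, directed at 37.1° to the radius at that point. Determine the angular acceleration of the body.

α ≈ 1.50 rad/s²

I = ½MR² = (1/2)(20.0)(0.506)² = 2.560 kg·m².
Only the tangential component produces torque: τ = F R sinθ = (12.6)(0.506) sin 37.1° = 3.846 N·m.
From τ = Iα: α = 3.846/2.560 = 1.502 rad/s².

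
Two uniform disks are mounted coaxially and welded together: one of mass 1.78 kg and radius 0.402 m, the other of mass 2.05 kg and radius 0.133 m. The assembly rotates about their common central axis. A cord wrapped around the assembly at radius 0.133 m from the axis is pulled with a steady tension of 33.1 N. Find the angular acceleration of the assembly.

I = ½M₁R₁² + ½M₂R₂² = ½(1.78)(0.402)² + ½(2.05)(0.133)² = 0.1620 kg·m².
τ = F r = (33.1)(0.133) = 4.402 N·m.
α = τ/I = 4.402/0.1620 = 27.18 rad/s².

α ≈ 27.2 rad/s²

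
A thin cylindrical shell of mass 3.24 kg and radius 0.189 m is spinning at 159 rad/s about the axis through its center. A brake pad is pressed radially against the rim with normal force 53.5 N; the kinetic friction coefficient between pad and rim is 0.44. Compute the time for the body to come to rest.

t ≈ 4.14 s

I = MR² = (3.24)(0.189)² = 0.1157 kg·m².
Friction force f = μN = (0.44)(53.5) = 23.54 N at the rim; torque magnitude τ = fR = 4.449 N·m, opposing ω.
|α| = τ/I = 4.449/0.1157 = 38.44 rad/s² (deceleration).
0 = ω₀ − |α|t ⇒ t = ω₀/|α| = 159/38.44 = 4.136 s.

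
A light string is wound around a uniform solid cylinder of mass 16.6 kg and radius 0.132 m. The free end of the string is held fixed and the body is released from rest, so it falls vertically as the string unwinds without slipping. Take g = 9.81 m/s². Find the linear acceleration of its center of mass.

Translation: Mg − T = Ma. Rotation about the center: TR = Iα with I = ½MR².
With a = αR: T = (I/R²)a = (1/2)M a, so Mg = (1 + 0.5000)Ma.
a = g/(1 + 0.5000) = 9.81/1.500 = 6.540 m/s².

a ≈ 6.54 m/s²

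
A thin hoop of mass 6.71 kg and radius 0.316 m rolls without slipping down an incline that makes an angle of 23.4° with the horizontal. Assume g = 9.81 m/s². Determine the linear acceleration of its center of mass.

a ≈ 1.95 m/s²

Translation along the incline: Mg sinθ − f = Ma.
Rotation about the center: fR = Iα with I = MR². No-slip gives a = αR, so f = (I/R²)a = M a.
Substituting: Mg sinθ = (1 + 1.000)Ma, so a = g sinθ/(1 + 1.000) = (9.81) sin 23.4° / 2.000 = 1.948 m/s².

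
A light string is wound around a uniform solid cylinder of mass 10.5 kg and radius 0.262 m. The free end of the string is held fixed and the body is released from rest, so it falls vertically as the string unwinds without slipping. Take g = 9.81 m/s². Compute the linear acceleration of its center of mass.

Translation: Mg − T = Ma. Rotation about the center: TR = Iα with I = ½MR².
With a = αR: T = (I/R²)a = (1/2)M a, so Mg = (1 + 0.5000)Ma.
a = g/(1 + 0.5000) = 9.81/1.500 = 6.540 m/s².

a ≈ 6.54 m/s²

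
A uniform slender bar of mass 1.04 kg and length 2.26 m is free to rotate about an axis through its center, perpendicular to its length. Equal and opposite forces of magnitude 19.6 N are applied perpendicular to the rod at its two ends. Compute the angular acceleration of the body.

I = (1/12)ML² = (1/12)(1.04)(2.26)² = 0.4427 kg·m².
The couple gives τ = F·(L/2) + F·(L/2) = F L = (19.6)(2.26) = 44.30 N·m.
From τ = Iα: α = 44.30/0.4427 = 100.1 rad/s².

α ≈ 100 rad/s²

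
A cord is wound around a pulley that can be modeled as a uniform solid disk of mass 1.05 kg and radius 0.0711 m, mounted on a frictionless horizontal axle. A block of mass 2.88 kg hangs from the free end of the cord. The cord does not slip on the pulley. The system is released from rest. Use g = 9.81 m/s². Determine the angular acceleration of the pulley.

I = ½MR² = (1/2)(1.05)(0.0711)² = 0.002654 kg·m².
Block: mg − T = ma. Pulley: TR = Iα. No-slip: a = αR, so T = (I/R²)a = 0.5250·a.
Then mg = (m + 0.5250)a, so a = (2.88)(9.81)/(2.88 + 0.5250) = 8.297 m/s².
α = a/R = 8.297/0.0711 = 116.7 rad/s².

α ≈ 117 rad/s²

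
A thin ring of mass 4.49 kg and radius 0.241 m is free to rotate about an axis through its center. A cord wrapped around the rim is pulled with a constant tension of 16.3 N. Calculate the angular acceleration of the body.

I = MR² = (4.49)(0.241)² = 0.2608 kg·m².
τ = F R = (16.3)(0.241) = 3.928 N·m.
From τ = Iα: α = 3.928/0.2608 = 15.06 rad/s².

α ≈ 15.1 rad/s²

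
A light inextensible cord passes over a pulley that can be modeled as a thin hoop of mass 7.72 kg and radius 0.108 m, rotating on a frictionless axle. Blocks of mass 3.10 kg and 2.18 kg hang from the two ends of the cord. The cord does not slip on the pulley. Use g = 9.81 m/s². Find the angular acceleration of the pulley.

α ≈ 6.43 rad/s²

I = MR² = (7.72)(0.108)² = 0.09005 kg·m².
Heavier block: m₁g − T₁ = m₁a. Lighter block: T₂ − m₂g = m₂a.
Pulley: (T₁ − T₂)R = Iα = I(a/R), so T₁ − T₂ = (I/R²)a = 1·M_p a = 7.720·a.
Adding the three: (m₁ − m₂)g = (m₁ + m₂ + 7.720)a, so a = (3.10 − 2.18)(9.81)/(3.10 + 2.18 + 7.720) = 0.6942 m/s².
α = a/R = 0.6942/0.108 = 6.428 rad/s².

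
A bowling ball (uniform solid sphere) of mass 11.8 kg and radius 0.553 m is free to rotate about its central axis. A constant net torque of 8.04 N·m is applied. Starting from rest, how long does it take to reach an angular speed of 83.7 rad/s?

I = (2/5)MR² = (2/5)(11.8)(0.553)² = 1.443 kg·m².
α = τ/I = 8.04/1.443 = 5.570 rad/s².
ω = αt ⇒ t = ω/α = 83.7/5.570 = 15.03 s.

t ≈ 15.0 s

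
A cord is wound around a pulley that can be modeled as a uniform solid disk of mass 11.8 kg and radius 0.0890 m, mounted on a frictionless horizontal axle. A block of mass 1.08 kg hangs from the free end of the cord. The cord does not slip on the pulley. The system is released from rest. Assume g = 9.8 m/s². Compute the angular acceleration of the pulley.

I = ½MR² = (1/2)(11.8)(0.0890)² = 0.04673 kg·m².
Block: mg − T = ma. Pulley: TR = Iα. No-slip: a = αR, so T = (I/R²)a = 5.900·a.
Then mg = (m + 5.900)a, so a = (1.08)(9.8)/(1.08 + 5.900) = 1.516 m/s².
α = a/R = 1.516/0.0890 = 17.04 rad/s².

α ≈ 17.0 rad/s²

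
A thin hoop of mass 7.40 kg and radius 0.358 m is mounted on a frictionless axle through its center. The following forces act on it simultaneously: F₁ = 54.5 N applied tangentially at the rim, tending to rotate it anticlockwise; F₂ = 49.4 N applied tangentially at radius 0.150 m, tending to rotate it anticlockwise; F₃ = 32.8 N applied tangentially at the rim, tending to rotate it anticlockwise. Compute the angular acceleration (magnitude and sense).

α ≈ 40.8 rad/s², anticlockwise

I = MR² = (7.40)(0.358)² = 0.9484 kg·m².
Taking anticlockwise as positive: τ₁ = +(54.5)(0.358) = +19.51 N·m; τ₂ = +(49.4)(0.150) = +7.410 N·m; τ₃ = +(32.8)(0.358) = +11.74 N·m.
Net torque τ = 38.66 N·m.
α = τ/I = 38.66/0.9484 = 40.77 rad/s².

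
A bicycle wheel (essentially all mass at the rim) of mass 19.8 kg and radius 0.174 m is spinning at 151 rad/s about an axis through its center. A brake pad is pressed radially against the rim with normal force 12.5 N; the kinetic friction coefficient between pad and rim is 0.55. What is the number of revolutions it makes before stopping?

≈ 909 revolutions

I = MR² = (19.8)(0.174)² = 0.5995 kg·m².
Friction force f = μN = (0.55)(12.5) = 6.875 N at the rim; torque magnitude τ = fR = 1.196 N·m, opposing ω.
|α| = τ/I = 1.196/0.5995 = 1.996 rad/s² (deceleration).
ω² = ω₀² − 2|α|θ with ω = 0 ⇒ θ = ω₀²/(2|α|) = 5713 rad = 909.3 rev.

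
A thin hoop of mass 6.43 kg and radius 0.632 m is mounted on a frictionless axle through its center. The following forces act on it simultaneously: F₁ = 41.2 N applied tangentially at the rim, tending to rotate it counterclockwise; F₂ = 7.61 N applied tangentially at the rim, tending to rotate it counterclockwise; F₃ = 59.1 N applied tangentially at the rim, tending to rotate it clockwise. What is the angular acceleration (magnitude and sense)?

I = MR² = (6.43)(0.632)² = 2.568 kg·m².
Taking counterclockwise as positive: τ₁ = +(41.2)(0.632) = +26.04 N·m; τ₂ = +(7.61)(0.632) = +4.810 N·m; τ₃ = −(59.1)(0.632) = −37.35 N·m.
Net torque τ = -6.503 N·m.
α = τ/I = -6.503/2.568 = -2.532 rad/s².

α ≈ 2.53 rad/s², clockwise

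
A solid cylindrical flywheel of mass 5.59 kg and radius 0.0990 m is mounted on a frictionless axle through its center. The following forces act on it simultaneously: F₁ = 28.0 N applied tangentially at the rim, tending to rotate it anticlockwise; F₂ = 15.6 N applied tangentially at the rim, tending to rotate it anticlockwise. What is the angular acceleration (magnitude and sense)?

I = ½MR² = (1/2)(5.59)(0.0990)² = 0.02739 kg·m².
Taking anticlockwise as positive: τ₁ = +(28.0)(0.0990) = +2.772 N·m; τ₂ = +(15.6)(0.0990) = +1.544 N·m.
Net torque τ = 4.316 N·m.
α = τ/I = 4.316/0.02739 = 157.6 rad/s².

α ≈ 158 rad/s², anticlockwise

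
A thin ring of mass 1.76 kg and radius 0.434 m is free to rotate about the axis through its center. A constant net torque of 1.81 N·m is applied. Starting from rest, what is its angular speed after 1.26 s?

ω ≈ 6.88 rad/s

I = MR² = (1.76)(0.434)² = 0.3315 kg·m².
α = τ/I = 1.81/0.3315 = 5.460 rad/s².
ω = ω₀ + αt = 0 + (5.460)(1.26) = 6.880 rad/s.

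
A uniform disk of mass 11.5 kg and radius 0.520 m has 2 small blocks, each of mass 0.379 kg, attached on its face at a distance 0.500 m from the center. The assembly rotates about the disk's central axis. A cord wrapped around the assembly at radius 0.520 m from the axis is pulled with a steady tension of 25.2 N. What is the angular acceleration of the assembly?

I_disk = ½MR² = ½(11.5)(0.520)² = 1.555 kg·m².
I_blocks = 2·m·r² = 2(0.379)(0.500)² = 0.1895 kg·m².
Total I = 1.744 kg·m².
τ = F r = (25.2)(0.520) = 13.10 N·m.
α = τ/I = 13.10/1.744 = 7.512 rad/s².

α ≈ 7.51 rad/s²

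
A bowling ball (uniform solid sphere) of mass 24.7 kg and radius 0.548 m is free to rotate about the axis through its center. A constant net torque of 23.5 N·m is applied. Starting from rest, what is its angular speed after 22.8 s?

I = (2/5)MR² = (2/5)(24.7)(0.548)² = 2.967 kg·m².
α = τ/I = 23.5/2.967 = 7.920 rad/s².
ω = ω₀ + αt = 0 + (7.920)(22.8) = 180.6 rad/s.

ω ≈ 181 rad/s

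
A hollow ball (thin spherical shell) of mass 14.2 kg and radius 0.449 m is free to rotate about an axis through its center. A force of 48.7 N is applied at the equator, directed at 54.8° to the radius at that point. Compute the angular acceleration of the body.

I = (2/3)MR² = (2/3)(14.2)(0.449)² = 1.908 kg·m².
Only the tangential component produces torque: τ = F R sinθ = (48.7)(0.449) sin 54.8° = 17.87 N·m.
From τ = Iα: α = 17.87/1.908 = 9.362 rad/s².

α ≈ 9.36 rad/s²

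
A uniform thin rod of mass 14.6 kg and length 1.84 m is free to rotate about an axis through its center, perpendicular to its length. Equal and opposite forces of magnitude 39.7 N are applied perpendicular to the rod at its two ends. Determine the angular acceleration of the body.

I = (1/12)ML² = (1/12)(14.6)(1.84)² = 4.119 kg·m².
The couple gives τ = F·(L/2) + F·(L/2) = F L = (39.7)(1.84) = 73.05 N·m.
From τ = Iα: α = 73.05/4.119 = 17.73 rad/s².

α ≈ 17.7 rad/s²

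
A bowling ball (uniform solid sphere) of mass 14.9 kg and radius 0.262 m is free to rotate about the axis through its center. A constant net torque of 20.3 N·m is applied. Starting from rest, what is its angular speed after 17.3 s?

ω ≈ 858 rad/s

I = (2/5)MR² = (2/5)(14.9)(0.262)² = 0.4091 kg·m².
α = τ/I = 20.3/0.4091 = 49.62 rad/s².
ω = ω₀ + αt = 0 + (49.62)(17.3) = 858.4 rad/s.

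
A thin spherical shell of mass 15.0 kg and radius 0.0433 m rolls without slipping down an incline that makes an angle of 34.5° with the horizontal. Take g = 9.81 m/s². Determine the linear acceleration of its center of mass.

a ≈ 3.33 m/s²

Translation along the incline: Mg sinθ − f = Ma.
Rotation about the center: fR = Iα with I = (2/3)MR². No-slip gives a = αR, so f = (I/R²)a = (2/3)M a.
Substituting: Mg sinθ = (1 + 0.6667)Ma, so a = g sinθ/(1 + 0.6667) = (9.81) sin 34.5° / 1.667 = 3.334 m/s².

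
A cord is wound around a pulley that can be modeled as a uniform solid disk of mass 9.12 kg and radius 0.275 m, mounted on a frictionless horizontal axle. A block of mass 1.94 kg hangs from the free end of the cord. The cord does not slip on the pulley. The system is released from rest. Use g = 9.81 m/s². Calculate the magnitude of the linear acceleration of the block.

a ≈ 2.93 m/s²

I = ½MR² = (1/2)(9.12)(0.275)² = 0.3449 kg·m².
Block: mg − T = ma. Pulley: TR = Iα. No-slip: a = αR, so T = (I/R²)a = 4.560·a.
Then mg = (m + 4.560)a, so a = (1.94)(9.81)/(1.94 + 4.560) = 2.928 m/s².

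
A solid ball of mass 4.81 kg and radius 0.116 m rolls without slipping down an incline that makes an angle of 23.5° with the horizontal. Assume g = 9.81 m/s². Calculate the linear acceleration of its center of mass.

Translation along the incline: Mg sinθ − f = Ma.
Rotation about the center: fR = Iα with I = (2/5)MR². No-slip gives a = αR, so f = (I/R²)a = (2/5)M a.
Substituting: Mg sinθ = (1 + 0.4000)Ma, so a = g sinθ/(1 + 0.4000) = (9.81) sin 23.5° / 1.400 = 2.794 m/s².

a ≈ 2.79 m/s²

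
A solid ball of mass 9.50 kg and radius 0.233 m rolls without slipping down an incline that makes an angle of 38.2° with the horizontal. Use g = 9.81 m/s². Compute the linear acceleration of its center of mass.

Translation along the incline: Mg sinθ − f = Ma.
Rotation about the center: fR = Iα with I = (2/5)MR². No-slip gives a = αR, so f = (I/R²)a = (2/5)M a.
Substituting: Mg sinθ = (1 + 0.4000)Ma, so a = g sinθ/(1 + 0.4000) = (9.81) sin 38.2° / 1.400 = 4.333 m/s².

a ≈ 4.33 m/s²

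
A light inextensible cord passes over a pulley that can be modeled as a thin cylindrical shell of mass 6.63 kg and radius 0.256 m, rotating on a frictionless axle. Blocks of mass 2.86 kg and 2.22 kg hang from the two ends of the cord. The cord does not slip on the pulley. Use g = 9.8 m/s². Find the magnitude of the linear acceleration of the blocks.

a ≈ 0.536 m/s²

I = MR² = (6.63)(0.256)² = 0.4345 kg·m².
Heavier block: m₁g − T₁ = m₁a. Lighter block: T₂ − m₂g = m₂a.
Pulley: (T₁ − T₂)R = Iα = I(a/R), so T₁ − T₂ = (I/R²)a = 1·M_p a = 6.630·a.
Adding the three: (m₁ − m₂)g = (m₁ + m₂ + 6.630)a, so a = (2.86 − 2.22)(9.8)/(2.86 + 2.22 + 6.630) = 0.5356 m/s².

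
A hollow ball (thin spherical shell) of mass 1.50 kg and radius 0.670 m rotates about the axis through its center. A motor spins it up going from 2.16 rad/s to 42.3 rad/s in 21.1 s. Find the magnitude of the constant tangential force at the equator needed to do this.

F ≈ 1.27 N

I = (2/3)MR² = (2/3)(1.50)(0.670)² = 0.4489 kg·m².
α = Δω/Δt = (42.3 − 2.16)/21.1 = 1.902 rad/s².
The required torque is τ = Iα = (0.4489)(1.902) = 0.8540 N·m.
A tangential force at the equator gives τ = FR, so F = τ/R = 0.8540/0.670 = 1.275 N.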